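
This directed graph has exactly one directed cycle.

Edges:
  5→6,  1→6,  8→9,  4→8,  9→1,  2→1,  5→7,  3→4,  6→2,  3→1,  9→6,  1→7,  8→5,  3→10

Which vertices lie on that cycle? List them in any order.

DFS with gray/black marking from 1:
1 gray
  7 gray
  7 black
  6 gray
    2 gray
      2→1: 1 is gray → back edge
Back edge closes the cycle 1 → 6 → 2 → 1; its vertices are {1, 2, 6}.

1, 2, 6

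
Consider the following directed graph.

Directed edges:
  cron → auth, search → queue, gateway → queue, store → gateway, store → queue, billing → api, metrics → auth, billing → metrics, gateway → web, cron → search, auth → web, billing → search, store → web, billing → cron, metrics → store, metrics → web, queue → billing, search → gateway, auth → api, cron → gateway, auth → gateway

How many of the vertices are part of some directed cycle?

8

A vertex is on a directed cycle iff it belongs to a strongly connected component of size ≥ 2 (or has a self-loop).
The vertices on cycles are {auth, cron, queue, store, search, billing, gateway, metrics} — 8 in total.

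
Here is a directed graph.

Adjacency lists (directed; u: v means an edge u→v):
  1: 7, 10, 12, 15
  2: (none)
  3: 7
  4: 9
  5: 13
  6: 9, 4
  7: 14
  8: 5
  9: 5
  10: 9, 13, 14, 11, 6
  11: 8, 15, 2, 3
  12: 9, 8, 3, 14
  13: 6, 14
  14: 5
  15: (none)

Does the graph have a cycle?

DFS with white/gray/black marking, starting from 9:
9 gray
  5 gray
    13 gray
      6 gray
        6→9: 9 is gray → back edge
Back edge found, so a cycle exists: 9 → 5 → 13 → 6 → 9.

Yes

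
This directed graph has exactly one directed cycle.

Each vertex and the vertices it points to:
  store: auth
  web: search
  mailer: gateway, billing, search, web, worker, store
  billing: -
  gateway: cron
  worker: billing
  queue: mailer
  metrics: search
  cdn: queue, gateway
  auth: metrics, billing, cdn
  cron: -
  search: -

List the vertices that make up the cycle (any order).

cdn, auth, queue, store, mailer

DFS with gray/black marking from mailer:
mailer gray
  gateway gray
    cron gray
    cron black
  gateway black
  billing gray
  billing black
  search gray
  search black
  web gray
    web→search: search black — skip
  web black
  worker gray
    worker→billing: billing black — skip
  worker black
  store gray
    auth gray
      metrics gray
        metrics→search: search black — skip
      metrics black
      auth→billing: billing black — skip
      cdn gray
        queue gray
          queue→mailer: mailer is gray → back edge
Back edge closes the cycle mailer → store → auth → cdn → queue → mailer; its vertices are {cdn, auth, queue, store, mailer}.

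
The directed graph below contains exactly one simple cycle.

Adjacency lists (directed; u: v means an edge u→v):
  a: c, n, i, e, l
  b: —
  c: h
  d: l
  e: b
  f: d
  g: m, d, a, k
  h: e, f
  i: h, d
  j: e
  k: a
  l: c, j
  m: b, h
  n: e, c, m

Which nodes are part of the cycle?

c, d, f, h, l

DFS with gray/black marking from c:
c gray
  h gray
    e gray
      b gray
      b black
    e black
    f gray
      d gray
        l gray
          l→c: c is gray → back edge
Back edge closes the cycle c → h → f → d → l → c; its vertices are {c, d, f, h, l}.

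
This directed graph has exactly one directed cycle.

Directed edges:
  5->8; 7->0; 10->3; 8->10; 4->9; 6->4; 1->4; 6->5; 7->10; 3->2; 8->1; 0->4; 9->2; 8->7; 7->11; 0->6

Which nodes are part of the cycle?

0, 5, 6, 7, 8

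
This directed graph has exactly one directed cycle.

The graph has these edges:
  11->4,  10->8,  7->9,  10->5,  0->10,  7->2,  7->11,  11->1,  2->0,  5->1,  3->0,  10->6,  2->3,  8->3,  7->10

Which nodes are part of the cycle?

0, 3, 8, 10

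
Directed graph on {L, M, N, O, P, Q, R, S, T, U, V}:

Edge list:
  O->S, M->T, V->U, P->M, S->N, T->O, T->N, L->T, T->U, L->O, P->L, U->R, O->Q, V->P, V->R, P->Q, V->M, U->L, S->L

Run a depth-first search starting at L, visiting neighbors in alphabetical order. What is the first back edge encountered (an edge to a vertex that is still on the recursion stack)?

S→L

DFS from L (visiting neighbors in alphabetical order); mark gray on enter, black on exit:
L gray
  O gray
    Q gray
    Q black
    S gray
      S→L: L is gray → back edge
First back edge: S → L.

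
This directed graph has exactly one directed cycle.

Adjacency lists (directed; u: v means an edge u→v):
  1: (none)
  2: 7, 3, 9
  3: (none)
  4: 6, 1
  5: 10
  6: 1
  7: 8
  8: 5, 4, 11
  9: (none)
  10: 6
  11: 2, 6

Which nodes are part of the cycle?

DFS with gray/black marking from 8:
8 gray
  5 gray
    10 gray
      6 gray
        1 gray
        1 black
      6 black
    10 black
  5 black
  4 gray
    4→6: 6 black — skip
    4→1: 1 black — skip
  4 black
  11 gray
    2 gray
      7 gray
        7→8: 8 is gray → back edge
Back edge closes the cycle 8 → 11 → 2 → 7 → 8; its vertices are {2, 7, 8, 11}.

2, 7, 8, 11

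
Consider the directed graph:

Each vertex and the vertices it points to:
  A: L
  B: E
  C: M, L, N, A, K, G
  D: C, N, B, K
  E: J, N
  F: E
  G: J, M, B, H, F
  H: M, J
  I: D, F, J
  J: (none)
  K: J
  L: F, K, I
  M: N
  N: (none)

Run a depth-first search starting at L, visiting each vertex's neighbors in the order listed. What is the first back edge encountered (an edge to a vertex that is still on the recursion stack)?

C→L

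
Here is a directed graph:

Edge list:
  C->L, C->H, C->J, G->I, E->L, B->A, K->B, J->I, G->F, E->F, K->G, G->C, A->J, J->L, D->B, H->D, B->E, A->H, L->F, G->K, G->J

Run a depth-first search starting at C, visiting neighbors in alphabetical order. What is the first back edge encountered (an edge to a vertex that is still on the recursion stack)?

A→H

DFS from C (visiting neighbors in alphabetical order); mark gray on enter, black on exit:
C gray
  H gray
    D gray
      B gray
        A gray
          A→H: H is gray → back edge
First back edge: A → H.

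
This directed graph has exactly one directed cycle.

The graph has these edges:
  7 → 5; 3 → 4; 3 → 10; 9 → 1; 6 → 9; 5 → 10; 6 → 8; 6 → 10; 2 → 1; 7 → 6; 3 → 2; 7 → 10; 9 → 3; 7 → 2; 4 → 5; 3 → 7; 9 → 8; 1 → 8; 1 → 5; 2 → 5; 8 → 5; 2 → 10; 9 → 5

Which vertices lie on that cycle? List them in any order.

3, 6, 7, 9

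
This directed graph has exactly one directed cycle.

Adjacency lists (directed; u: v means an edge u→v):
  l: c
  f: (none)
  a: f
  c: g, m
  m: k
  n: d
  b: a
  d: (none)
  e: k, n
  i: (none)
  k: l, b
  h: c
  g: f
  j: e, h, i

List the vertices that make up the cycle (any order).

DFS with gray/black marking from k:
k gray
  l gray
    c gray
      g gray
        f gray
        f black
      g black
      m gray
        m→k: k is gray → back edge
Back edge closes the cycle k → l → c → m → k; its vertices are {c, k, l, m}.

c, k, l, m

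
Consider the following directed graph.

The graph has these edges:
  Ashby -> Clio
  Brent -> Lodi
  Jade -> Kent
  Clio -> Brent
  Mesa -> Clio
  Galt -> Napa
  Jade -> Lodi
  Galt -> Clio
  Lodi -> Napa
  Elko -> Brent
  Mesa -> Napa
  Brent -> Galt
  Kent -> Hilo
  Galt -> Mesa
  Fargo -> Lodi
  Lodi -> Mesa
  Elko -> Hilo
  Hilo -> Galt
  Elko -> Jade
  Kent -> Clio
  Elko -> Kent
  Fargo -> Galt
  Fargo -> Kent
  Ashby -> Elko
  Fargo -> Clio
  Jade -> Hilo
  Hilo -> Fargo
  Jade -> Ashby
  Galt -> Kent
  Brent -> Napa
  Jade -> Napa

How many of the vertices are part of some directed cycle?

11

A vertex is on a directed cycle iff it belongs to a strongly connected component of size ≥ 2 (or has a self-loop).
The vertices on cycles are {Clio, Elko, Galt, Hilo, Jade, Kent, Lodi, Mesa, Ashby, Brent, Fargo} — 11 in total.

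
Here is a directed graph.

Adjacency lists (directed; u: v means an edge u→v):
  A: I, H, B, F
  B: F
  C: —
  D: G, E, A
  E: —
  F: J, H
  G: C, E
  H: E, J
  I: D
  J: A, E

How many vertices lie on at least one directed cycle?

7

A vertex is on a directed cycle iff it belongs to a strongly connected component of size ≥ 2 (or has a self-loop).
The vertices on cycles are {A, B, D, F, H, I, J} — 7 in total.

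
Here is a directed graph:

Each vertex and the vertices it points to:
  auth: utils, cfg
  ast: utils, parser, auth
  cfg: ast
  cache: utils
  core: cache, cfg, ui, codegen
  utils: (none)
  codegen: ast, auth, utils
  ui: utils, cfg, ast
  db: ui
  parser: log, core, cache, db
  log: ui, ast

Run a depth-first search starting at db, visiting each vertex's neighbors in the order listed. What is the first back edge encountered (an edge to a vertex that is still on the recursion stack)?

log→ui

DFS from db (visiting each vertex's neighbors in the order listed); mark gray on enter, black on exit:
db gray
  ui gray
    utils gray
    utils black
    cfg gray
      ast gray
        ast→utils: utils black — skip
        parser gray
          log gray
            log→ui: ui is gray → back edge
First back edge: log → ui.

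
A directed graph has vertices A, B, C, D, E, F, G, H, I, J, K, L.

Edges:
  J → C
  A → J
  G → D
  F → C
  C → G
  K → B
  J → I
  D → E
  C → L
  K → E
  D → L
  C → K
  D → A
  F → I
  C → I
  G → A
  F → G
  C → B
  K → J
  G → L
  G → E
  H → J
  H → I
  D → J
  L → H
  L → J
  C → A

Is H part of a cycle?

H is on a cycle iff H can reach itself via ≥1 edge.
H → J → C → L → H — yes.

Yes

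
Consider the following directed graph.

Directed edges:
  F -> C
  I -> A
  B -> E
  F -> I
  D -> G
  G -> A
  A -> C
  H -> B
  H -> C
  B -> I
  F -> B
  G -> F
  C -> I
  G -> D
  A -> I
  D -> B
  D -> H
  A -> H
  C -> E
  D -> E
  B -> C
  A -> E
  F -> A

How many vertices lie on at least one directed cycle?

A vertex is on a directed cycle iff it belongs to a strongly connected component of size ≥ 2 (or has a self-loop).
The vertices on cycles are {A, B, C, D, G, H, I} — 7 in total.

7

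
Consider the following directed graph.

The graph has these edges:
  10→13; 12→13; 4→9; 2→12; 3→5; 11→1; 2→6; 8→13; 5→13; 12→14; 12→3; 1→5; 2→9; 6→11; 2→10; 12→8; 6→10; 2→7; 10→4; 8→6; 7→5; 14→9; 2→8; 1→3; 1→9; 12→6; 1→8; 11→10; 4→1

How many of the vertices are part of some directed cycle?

6

A vertex is on a directed cycle iff it belongs to a strongly connected component of size ≥ 2 (or has a self-loop).
The vertices on cycles are {1, 4, 6, 8, 10, 11} — 6 in total.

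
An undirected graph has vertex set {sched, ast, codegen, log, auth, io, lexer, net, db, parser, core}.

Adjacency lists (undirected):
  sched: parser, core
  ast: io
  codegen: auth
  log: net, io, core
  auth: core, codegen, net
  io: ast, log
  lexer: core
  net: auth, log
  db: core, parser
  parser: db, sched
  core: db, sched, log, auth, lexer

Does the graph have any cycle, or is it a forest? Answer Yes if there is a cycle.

Yes

DFS, tracking each vertex's parent; an edge to a visited non-parent vertex closes a cycle.
Start from net:
visit net (parent –)
  visit auth (parent net)
    visit core (parent auth)
      visit db (parent core)
        db–core: parent, skip
        visit parser (parent db)
          parser–db: parent, skip
          visit sched (parent parser)
            sched–parser: parent, skip
            sched–core: core visited and ≠ parent → cycle
Cycle: core – db – parser – sched – core.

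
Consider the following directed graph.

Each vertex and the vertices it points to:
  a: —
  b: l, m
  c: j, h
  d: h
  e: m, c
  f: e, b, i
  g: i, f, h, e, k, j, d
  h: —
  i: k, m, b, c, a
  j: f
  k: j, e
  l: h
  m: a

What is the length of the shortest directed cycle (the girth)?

4

For each vertex v, BFS finds the shortest path from v back to v.
The shortest such closed walk is f → e → c → j → f, length 4.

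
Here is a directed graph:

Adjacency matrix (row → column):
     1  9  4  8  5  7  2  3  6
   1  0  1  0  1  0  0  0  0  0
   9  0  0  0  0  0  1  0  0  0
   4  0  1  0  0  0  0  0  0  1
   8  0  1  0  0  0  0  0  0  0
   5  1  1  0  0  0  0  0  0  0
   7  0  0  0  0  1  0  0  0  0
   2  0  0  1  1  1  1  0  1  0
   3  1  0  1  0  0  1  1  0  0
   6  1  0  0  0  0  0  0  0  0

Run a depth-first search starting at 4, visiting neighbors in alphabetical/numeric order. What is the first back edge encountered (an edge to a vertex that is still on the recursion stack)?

DFS from 4 (visiting neighbors in alphabetical/numeric order); mark gray on enter, black on exit:
4 gray
  6 gray
    1 gray
      8 gray
        9 gray
          7 gray
            5 gray
              5→1: 1 is gray → back edge
First back edge: 5 → 1.

5→1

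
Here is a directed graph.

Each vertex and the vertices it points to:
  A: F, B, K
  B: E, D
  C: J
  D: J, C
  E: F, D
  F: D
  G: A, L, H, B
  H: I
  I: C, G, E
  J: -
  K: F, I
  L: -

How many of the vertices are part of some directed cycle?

A vertex is on a directed cycle iff it belongs to a strongly connected component of size ≥ 2 (or has a self-loop).
The vertices on cycles are {A, G, H, I, K} — 5 in total.

5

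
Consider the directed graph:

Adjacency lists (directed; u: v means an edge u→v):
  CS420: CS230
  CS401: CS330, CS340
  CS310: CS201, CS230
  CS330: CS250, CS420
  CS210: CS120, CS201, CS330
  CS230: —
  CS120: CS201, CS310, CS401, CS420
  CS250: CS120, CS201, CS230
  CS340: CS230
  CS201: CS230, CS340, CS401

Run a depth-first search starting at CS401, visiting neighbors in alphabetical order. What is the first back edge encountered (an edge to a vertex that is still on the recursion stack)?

CS201->CS401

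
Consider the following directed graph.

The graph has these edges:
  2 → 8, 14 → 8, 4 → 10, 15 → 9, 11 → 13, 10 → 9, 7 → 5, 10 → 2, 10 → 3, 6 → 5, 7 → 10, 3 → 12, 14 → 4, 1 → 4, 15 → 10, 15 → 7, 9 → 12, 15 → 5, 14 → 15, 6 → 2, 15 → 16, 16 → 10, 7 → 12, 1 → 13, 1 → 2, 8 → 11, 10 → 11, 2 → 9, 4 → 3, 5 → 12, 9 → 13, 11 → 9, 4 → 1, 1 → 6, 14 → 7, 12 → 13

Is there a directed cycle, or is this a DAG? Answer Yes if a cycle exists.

DFS with white/gray/black marking, starting from 14:
14 gray
  8 gray
    11 gray
      9 gray
        12 gray
          13 gray
          13 black
        12 black
        9→13: 13 black — skip
      9 black
      11→13: 13 black — skip
    11 black
  8 black
  7 gray
    5 gray
      5→12: 12 black — skip
    5 black
    7→12: 12 black — skip
    10 gray
      2 gray
        2→9: 9 black — skip
        2→8: 8 black — skip
      2 black
      10→11: 11 black — skip
      3 gray
        3→12: 12 black — skip
      3 black
      10→9: 9 black — skip
    10 black
  7 black
  15 gray
    16 gray
      16→10: 10 black — skip
    16 black
    15→9: 9 black — skip
    15→10: 10 black — skip
    15→7: 7 black — skip
    15→5: 5 black — skip
  15 black
  4 gray
    1 gray
      6 gray
        6→5: 5 black — skip
        6→2: 2 black — skip
      6 black
      1→13: 13 black — skip
      1→2: 2 black — skip
      1→4: 4 is gray → back edge
Back edge found, so a cycle exists: 4 → 1 → 4.

Yes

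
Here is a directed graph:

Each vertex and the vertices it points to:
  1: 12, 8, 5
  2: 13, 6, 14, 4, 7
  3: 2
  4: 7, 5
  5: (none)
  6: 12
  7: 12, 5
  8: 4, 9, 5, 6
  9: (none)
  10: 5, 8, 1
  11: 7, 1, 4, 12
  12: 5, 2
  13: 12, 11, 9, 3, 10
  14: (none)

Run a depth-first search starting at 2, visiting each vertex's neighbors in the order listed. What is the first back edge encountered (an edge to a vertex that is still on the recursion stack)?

12→2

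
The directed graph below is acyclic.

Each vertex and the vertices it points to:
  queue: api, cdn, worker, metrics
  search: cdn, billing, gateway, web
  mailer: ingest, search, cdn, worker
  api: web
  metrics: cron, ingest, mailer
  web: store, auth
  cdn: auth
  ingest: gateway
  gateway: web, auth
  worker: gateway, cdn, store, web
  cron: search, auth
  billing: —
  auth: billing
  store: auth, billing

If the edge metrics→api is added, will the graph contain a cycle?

Adding metrics→api creates a cycle iff api can already reach metrics.
Explore from api: no path reaches metrics. The graph stays acyclic.

No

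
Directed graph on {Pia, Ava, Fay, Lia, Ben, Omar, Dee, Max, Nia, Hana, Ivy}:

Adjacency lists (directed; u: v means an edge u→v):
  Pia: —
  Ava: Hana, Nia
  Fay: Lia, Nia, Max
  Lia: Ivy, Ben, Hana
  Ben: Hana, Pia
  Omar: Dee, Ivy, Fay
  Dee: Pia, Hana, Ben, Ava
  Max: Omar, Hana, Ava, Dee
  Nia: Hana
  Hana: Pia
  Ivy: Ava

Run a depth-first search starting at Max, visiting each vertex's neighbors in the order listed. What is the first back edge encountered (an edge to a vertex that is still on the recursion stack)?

Fay→Max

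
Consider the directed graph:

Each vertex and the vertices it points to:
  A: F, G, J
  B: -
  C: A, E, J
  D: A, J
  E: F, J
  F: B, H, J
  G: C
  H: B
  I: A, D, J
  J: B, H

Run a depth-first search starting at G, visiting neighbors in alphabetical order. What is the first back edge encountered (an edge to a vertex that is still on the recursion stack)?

A->G

DFS from G (visiting neighbors in alphabetical order); mark gray on enter, black on exit:
G gray
  C gray
    A gray
      F gray
        B gray
        B black
        H gray
          H→B: B black — skip
        H black
        J gray
          J→B: B black — skip
          J→H: H black — skip
        J black
      F black
      A→G: G is gray → back edge
First back edge: A → G.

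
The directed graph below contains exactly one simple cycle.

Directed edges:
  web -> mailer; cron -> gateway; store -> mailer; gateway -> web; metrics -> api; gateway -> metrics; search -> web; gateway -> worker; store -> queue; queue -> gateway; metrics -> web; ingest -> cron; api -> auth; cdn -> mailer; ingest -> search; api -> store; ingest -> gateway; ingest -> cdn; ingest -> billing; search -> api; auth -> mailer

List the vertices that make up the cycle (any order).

api, queue, store, gateway, metrics

DFS with gray/black marking from gateway:
gateway gray
  metrics gray
    api gray
      store gray
        mailer gray
        mailer black
        queue gray
          queue→gateway: gateway is gray → back edge
Back edge closes the cycle gateway → metrics → api → store → queue → gateway; its vertices are {api, queue, store, gateway, metrics}.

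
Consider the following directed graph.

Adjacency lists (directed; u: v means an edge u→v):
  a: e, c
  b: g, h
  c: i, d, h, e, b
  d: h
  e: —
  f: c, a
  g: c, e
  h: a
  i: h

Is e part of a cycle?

e lies on a cycle iff there is a path from e back to itself.
Exploring from e, it never reaches itself; equivalently, its strongly connected component is a singleton.

No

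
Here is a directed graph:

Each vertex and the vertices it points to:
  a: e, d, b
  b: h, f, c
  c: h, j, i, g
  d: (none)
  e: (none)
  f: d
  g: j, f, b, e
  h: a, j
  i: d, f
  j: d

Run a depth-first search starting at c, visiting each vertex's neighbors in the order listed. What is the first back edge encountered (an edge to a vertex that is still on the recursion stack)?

b->h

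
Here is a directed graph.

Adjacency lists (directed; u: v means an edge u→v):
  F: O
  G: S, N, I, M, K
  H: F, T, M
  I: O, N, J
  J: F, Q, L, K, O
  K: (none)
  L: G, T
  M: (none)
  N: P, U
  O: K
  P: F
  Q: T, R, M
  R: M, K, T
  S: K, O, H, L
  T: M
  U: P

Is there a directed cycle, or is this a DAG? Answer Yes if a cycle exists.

DFS with white/gray/black marking, starting from N:
N gray
  P gray
    F gray
      O gray
        K gray
        K black
      O black
    F black
  P black
  U gray
    U→P: P black — skip
  U black
N black
G gray
  S gray
    S→K: K black — skip
    S→O: O black — skip
    H gray
      H→F: F black — skip
      T gray
        M gray
        M black
      T black
      H→M: M black — skip
    H black
    L gray
      L→G: G is gray → back edge
Back edge found, so a cycle exists: G → S → L → G.

Yes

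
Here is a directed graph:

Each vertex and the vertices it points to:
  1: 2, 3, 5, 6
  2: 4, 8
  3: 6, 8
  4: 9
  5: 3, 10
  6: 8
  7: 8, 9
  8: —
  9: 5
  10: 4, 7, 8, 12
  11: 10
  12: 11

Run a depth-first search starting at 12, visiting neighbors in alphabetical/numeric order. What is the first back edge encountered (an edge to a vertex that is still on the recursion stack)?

5→10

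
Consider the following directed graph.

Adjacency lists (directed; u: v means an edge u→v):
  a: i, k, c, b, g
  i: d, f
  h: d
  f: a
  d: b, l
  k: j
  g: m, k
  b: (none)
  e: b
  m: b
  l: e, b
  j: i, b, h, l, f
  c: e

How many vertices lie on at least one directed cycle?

6

A vertex is on a directed cycle iff it belongs to a strongly connected component of size ≥ 2 (or has a self-loop).
The vertices on cycles are {a, f, g, i, j, k} — 6 in total.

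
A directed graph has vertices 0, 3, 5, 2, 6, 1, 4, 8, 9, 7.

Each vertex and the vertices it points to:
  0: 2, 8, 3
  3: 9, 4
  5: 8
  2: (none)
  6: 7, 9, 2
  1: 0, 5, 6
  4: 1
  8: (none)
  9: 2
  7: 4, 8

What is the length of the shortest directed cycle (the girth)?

4

For each vertex v, BFS finds the shortest path from v back to v.
The shortest such closed walk is 1 → 0 → 3 → 4 → 1, length 4.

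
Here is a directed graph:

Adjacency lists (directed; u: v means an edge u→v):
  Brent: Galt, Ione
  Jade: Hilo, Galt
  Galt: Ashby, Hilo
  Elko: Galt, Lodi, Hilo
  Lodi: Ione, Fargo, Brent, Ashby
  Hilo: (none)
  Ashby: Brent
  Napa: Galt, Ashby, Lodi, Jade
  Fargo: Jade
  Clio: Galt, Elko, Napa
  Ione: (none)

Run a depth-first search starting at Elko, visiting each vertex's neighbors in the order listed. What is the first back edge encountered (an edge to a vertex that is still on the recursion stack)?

Brent→Galt

DFS from Elko (visiting each vertex's neighbors in the order listed); mark gray on enter, black on exit:
Elko gray
  Galt gray
    Ashby gray
      Brent gray
        Brent→Galt: Galt is gray → back edge
First back edge: Brent → Galt.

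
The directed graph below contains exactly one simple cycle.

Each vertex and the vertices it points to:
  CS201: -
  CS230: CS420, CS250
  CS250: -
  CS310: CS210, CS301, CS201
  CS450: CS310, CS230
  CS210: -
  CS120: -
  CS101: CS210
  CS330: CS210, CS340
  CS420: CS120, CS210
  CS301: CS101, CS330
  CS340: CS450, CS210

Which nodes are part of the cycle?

DFS with gray/black marking from CS340:
CS340 gray
  CS450 gray
    CS310 gray
      CS210 gray
      CS210 black
      CS301 gray
        CS101 gray
          CS101→CS210: CS210 black — skip
        CS101 black
        CS330 gray
          CS330→CS210: CS210 black — skip
          CS330→CS340: CS340 is gray → back edge
Back edge closes the cycle CS340 → CS450 → CS310 → CS301 → CS330 → CS340; its vertices are {CS301, CS310, CS330, CS340, CS450}.

CS301, CS310, CS330, CS340, CS450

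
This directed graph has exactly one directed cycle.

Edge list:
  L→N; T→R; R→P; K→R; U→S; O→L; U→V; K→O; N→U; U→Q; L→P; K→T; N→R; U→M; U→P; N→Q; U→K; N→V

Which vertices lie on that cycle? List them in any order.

K, L, N, O, U

DFS with gray/black marking from N:
N gray
  V gray
  V black
  U gray
    S gray
    S black
    U→V: V black — skip
    K gray
      R gray
        P gray
        P black
      R black
      T gray
        T→R: R black — skip
      T black
      O gray
        L gray
          L→P: P black — skip
          L→N: N is gray → back edge
Back edge closes the cycle N → U → K → O → L → N; its vertices are {K, L, N, O, U}.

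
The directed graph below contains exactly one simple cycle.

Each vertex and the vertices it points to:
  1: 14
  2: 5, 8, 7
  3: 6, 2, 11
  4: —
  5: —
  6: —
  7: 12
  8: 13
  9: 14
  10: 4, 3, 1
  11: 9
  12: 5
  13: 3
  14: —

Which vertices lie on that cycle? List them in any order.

2, 3, 8, 13

DFS with gray/black marking from 3:
3 gray
  6 gray
  6 black
  2 gray
    5 gray
    5 black
    8 gray
      13 gray
        13→3: 3 is gray → back edge
Back edge closes the cycle 3 → 2 → 8 → 13 → 3; its vertices are {2, 3, 8, 13}.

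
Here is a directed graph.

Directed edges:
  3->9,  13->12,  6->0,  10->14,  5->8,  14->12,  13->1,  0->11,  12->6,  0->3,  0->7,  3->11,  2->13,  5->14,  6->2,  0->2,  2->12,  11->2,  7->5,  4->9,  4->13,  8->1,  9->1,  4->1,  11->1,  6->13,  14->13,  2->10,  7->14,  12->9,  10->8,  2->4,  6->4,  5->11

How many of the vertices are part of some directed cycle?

A vertex is on a directed cycle iff it belongs to a strongly connected component of size ≥ 2 (or has a self-loop).
The vertices on cycles are {0, 2, 3, 4, 5, 6, 7, 10, 11, 12, 13, 14} — 12 in total.

12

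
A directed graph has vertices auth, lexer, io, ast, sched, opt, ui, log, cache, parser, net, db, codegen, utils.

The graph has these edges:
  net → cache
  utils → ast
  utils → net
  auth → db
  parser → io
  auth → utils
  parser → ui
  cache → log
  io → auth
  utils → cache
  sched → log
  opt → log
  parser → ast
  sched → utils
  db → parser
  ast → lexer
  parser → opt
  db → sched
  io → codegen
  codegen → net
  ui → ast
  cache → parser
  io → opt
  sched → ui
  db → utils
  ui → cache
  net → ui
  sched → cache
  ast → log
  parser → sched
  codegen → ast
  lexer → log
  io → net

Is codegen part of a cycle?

codegen is on a cycle iff codegen can reach itself via ≥1 edge.
codegen → net → cache → parser → io → codegen — yes.

Yes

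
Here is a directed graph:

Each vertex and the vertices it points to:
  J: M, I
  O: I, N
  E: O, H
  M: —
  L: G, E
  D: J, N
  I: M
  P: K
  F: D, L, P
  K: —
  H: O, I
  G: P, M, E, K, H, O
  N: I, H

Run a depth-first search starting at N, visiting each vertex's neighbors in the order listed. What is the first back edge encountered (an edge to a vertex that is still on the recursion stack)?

O→N

DFS from N (visiting each vertex's neighbors in the order listed); mark gray on enter, black on exit:
N gray
  I gray
    M gray
    M black
  I black
  H gray
    O gray
      O→I: I black — skip
      O→N: N is gray → back edge
First back edge: O → N.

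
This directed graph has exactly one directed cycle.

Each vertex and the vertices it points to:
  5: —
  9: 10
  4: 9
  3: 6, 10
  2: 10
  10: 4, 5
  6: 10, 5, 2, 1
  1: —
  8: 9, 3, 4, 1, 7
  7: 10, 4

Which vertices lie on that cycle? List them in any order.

4, 9, 10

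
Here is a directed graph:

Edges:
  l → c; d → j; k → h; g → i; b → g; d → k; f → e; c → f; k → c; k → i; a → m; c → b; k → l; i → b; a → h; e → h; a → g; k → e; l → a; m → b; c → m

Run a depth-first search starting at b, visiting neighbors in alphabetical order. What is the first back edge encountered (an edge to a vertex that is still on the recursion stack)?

DFS from b (visiting neighbors in alphabetical order); mark gray on enter, black on exit:
b gray
  g gray
    i gray
      i→b: b is gray → back edge
First back edge: i → b.

i->b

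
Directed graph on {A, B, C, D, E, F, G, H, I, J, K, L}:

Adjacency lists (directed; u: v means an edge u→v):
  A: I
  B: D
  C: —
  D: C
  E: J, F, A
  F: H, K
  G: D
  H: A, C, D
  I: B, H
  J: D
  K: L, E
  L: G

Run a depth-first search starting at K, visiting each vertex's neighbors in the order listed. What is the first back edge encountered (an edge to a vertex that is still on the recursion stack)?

I→H

DFS from K (visiting each vertex's neighbors in the order listed); mark gray on enter, black on exit:
K gray
  L gray
    G gray
      D gray
        C gray
        C black
      D black
    G black
  L black
  E gray
    J gray
      J→D: D black — skip
    J black
    F gray
      H gray
        A gray
          I gray
            B gray
              B→D: D black — skip
            B black
            I→H: H is gray → back edge
First back edge: I → H.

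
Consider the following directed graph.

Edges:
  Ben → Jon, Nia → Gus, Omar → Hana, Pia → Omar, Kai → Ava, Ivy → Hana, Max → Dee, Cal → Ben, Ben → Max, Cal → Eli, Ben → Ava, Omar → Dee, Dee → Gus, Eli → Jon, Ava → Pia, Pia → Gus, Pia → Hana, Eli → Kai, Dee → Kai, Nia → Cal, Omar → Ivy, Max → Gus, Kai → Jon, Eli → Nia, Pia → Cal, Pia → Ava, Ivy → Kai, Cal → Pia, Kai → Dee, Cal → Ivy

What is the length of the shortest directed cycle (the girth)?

2

For each vertex v, BFS finds the shortest path from v back to v.
The shortest such closed walk is Cal → Pia → Cal, length 2.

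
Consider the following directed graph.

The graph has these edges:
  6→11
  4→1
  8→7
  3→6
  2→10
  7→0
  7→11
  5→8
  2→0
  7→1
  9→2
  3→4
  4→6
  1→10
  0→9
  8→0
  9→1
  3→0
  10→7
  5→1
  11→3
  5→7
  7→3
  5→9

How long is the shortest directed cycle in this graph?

3

For each vertex v, BFS finds the shortest path from v back to v.
The shortest such closed walk is 7 → 1 → 10 → 7, length 3.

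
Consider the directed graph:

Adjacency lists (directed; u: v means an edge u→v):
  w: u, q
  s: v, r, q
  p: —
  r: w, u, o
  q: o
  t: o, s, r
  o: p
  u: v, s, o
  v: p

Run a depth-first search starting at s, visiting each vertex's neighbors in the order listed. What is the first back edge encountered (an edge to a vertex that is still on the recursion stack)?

u→s

DFS from s (visiting each vertex's neighbors in the order listed); mark gray on enter, black on exit:
s gray
  v gray
    p gray
    p black
  v black
  r gray
    w gray
      u gray
        u→v: v black — skip
        u→s: s is gray → back edge
First back edge: u → s.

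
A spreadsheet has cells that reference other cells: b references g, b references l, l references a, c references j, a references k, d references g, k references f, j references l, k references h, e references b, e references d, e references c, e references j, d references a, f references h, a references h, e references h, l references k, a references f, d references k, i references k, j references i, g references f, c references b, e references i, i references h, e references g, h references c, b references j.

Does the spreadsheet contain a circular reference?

DFS with white/gray/black marking, starting from c:
c gray
  b gray
    j gray
      i gray
        h gray
          h→c: c is gray → back edge
Back edge found, so a cycle exists: c → b → j → i → h → c.

Yes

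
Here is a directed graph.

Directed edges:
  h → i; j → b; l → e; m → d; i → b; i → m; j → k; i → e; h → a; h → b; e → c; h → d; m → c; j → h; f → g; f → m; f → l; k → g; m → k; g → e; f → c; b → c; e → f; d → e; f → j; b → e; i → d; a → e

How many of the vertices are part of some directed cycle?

A vertex is on a directed cycle iff it belongs to a strongly connected component of size ≥ 2 (or has a self-loop).
The vertices on cycles are {a, b, d, e, f, g, h, i, j, k, l, m} — 12 in total.

12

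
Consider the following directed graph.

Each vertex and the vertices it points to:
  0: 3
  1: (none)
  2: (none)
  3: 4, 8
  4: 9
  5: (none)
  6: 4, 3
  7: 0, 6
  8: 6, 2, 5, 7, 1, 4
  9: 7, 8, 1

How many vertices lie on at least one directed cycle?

A vertex is on a directed cycle iff it belongs to a strongly connected component of size ≥ 2 (or has a self-loop).
The vertices on cycles are {0, 3, 4, 6, 7, 8, 9} — 7 in total.

7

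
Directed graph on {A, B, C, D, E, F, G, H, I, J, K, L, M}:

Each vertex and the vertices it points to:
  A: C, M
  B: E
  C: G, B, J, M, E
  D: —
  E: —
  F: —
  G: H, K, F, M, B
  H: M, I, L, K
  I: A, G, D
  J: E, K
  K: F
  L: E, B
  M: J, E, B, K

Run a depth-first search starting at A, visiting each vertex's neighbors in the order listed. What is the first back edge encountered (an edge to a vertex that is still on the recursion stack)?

I→A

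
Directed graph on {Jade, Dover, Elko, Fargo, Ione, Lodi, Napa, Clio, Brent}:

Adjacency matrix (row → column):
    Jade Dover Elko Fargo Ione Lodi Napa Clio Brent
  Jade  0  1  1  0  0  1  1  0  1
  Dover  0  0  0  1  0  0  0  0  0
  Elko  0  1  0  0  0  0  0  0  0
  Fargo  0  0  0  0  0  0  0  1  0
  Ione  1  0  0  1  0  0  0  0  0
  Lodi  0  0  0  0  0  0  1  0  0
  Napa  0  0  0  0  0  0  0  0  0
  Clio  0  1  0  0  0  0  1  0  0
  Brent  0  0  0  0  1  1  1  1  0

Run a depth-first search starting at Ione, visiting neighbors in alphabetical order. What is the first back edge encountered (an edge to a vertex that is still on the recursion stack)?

Dover->Fargo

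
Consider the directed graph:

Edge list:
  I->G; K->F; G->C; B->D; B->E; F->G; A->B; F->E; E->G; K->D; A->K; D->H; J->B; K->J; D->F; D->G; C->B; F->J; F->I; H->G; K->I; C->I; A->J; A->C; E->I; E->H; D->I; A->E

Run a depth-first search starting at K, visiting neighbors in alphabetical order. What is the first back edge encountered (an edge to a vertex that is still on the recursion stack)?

DFS from K (visiting neighbors in alphabetical order); mark gray on enter, black on exit:
K gray
  D gray
    F gray
      E gray
        G gray
          C gray
            B gray
              B→D: D is gray → back edge
First back edge: B → D.

B→D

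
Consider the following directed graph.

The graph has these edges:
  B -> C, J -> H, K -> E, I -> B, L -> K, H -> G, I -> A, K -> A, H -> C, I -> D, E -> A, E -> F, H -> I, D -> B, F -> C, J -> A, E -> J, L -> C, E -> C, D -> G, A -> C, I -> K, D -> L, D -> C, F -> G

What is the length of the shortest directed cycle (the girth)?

5

For each vertex v, BFS finds the shortest path from v back to v.
The shortest such closed walk is I → K → E → J → H → I, length 5.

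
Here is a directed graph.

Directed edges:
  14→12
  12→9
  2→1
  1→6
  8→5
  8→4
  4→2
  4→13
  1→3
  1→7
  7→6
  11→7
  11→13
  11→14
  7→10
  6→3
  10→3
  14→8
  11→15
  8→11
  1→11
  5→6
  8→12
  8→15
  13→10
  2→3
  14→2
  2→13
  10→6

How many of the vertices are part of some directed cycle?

A vertex is on a directed cycle iff it belongs to a strongly connected component of size ≥ 2 (or has a self-loop).
The vertices on cycles are {1, 2, 4, 8, 11, 14} — 6 in total.

6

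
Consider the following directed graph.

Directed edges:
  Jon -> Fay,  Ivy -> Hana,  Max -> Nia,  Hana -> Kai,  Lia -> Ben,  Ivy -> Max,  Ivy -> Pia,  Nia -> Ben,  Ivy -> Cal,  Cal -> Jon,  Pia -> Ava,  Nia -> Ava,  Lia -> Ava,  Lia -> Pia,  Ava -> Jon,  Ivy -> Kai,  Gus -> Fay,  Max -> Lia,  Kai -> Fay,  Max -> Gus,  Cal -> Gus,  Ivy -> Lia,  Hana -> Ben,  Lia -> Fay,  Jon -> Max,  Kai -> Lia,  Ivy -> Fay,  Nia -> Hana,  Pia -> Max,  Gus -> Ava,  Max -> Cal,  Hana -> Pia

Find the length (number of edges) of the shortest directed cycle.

For each vertex v, BFS finds the shortest path from v back to v.
The shortest such closed walk is Max → Cal → Jon → Max, length 3.

3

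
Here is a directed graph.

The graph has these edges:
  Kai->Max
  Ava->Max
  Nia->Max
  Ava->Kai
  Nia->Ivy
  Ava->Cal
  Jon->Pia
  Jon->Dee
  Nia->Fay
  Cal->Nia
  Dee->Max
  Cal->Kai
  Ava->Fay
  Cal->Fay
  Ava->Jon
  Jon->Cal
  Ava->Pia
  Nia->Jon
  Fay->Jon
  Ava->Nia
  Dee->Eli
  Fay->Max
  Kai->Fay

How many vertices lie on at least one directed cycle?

5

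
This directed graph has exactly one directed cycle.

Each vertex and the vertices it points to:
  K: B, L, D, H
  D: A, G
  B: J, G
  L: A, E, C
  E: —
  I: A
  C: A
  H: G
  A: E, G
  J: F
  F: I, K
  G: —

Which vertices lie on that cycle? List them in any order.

B, F, J, K

DFS with gray/black marking from F:
F gray
  I gray
    A gray
      E gray
      E black
      G gray
      G black
    A black
  I black
  K gray
    B gray
      J gray
        J→F: F is gray → back edge
Back edge closes the cycle F → K → B → J → F; its vertices are {B, F, J, K}.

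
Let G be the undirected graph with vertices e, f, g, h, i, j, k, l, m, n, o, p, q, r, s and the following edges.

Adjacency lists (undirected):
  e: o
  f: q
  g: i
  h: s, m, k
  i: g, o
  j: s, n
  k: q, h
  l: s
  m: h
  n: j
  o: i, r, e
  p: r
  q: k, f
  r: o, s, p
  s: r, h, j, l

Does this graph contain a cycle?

DFS, tracking each vertex's parent; an edge to a visited non-parent vertex closes a cycle.
Start from g:
visit g (parent –)
  visit i (parent g)
    i–g: parent, skip
    visit o (parent i)
      o–i: parent, skip
      visit r (parent o)
        r–o: parent, skip
        visit s (parent r)
          s–r: parent, skip
          visit h (parent s)
            h–s: parent, skip
            visit m (parent h)
              m–h: parent, skip
            visit k (parent h)
              visit q (parent k)
                q–k: parent, skip
                visit f (parent q)
                  f–q: parent, skip
              k–h: parent, skip
          visit j (parent s)
            j–s: parent, skip
            visit n (parent j)
              n–j: parent, skip
          visit l (parent s)
            l–s: parent, skip
        visit p (parent r)
          p–r: parent, skip
      visit e (parent o)
        e–o: parent, skip
No non-parent visited neighbor found — the graph is a forest.

No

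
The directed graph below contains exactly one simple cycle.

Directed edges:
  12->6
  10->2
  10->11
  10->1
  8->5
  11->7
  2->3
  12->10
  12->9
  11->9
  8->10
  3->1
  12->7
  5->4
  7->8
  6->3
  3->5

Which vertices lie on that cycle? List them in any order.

DFS with gray/black marking from 10:
10 gray
  1 gray
  1 black
  11 gray
    7 gray
      8 gray
        5 gray
          4 gray
          4 black
        5 black
        8→10: 10 is gray → back edge
Back edge closes the cycle 10 → 11 → 7 → 8 → 10; its vertices are {7, 8, 10, 11}.

7, 8, 10, 11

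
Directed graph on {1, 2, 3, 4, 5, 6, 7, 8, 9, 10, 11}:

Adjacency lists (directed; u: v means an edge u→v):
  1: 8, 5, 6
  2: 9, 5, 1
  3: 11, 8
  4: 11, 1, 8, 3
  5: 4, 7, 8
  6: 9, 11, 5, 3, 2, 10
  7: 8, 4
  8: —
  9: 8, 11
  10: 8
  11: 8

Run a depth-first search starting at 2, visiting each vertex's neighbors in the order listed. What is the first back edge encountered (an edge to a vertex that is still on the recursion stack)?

DFS from 2 (visiting each vertex's neighbors in the order listed); mark gray on enter, black on exit:
2 gray
  9 gray
    8 gray
    8 black
    11 gray
      11→8: 8 black — skip
    11 black
  9 black
  5 gray
    4 gray
      4→11: 11 black — skip
      1 gray
        1→8: 8 black — skip
        1→5: 5 is gray → back edge
First back edge: 1 → 5.

1->5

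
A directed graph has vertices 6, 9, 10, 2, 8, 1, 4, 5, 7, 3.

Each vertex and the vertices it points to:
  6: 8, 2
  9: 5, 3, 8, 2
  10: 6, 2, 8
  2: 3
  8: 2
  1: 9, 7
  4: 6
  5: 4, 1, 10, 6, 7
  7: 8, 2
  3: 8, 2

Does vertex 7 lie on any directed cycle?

7 lies on a cycle iff there is a path from 7 back to itself.
Exploring from 7, it never reaches itself; equivalently, its strongly connected component is a singleton.

No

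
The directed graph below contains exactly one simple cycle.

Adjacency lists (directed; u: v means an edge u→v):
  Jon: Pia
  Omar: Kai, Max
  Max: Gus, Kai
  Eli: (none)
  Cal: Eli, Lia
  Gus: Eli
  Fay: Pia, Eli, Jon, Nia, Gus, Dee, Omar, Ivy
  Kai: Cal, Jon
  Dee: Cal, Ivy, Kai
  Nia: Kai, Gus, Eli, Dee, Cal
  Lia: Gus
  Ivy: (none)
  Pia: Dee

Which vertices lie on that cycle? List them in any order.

Dee, Jon, Kai, Pia

DFS with gray/black marking from Jon:
Jon gray
  Pia gray
    Dee gray
      Cal gray
        Eli gray
        Eli black
        Lia gray
          Gus gray
            Gus→Eli: Eli black — skip
          Gus black
        Lia black
      Cal black
      Ivy gray
      Ivy black
      Kai gray
        Kai→Cal: Cal black — skip
        Kai→Jon: Jon is gray → back edge
Back edge closes the cycle Jon → Pia → Dee → Kai → Jon; its vertices are {Dee, Jon, Kai, Pia}.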